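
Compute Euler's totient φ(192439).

174720

Factor: 192439 = 13 · 113 · 131.
φ(192439) = (13−1) · (113−1) · (131−1) = 12 · 112 · 130 = 174720.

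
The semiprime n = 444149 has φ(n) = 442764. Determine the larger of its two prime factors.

φ(n) = (p−1)(q−1) = n − (p+q) + 1, so p + q = 444149 − 442764 + 1 = 1386.
p and q are the roots of t² − 1386t + 444149 = 0.
Discriminant: 1386² − 4·444149 = 1920996 − 1776596 = 144400; √144400 = 380.
q = (1386 − 380)/2 = 503, p = (1386 + 380)/2 = 883.
Check: 503 · 883 = 444149.

883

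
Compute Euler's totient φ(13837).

Factor: 13837 = 101 · 137.
φ(13837) = (101−1) · (137−1) = 100 · 136 = 13600.

13600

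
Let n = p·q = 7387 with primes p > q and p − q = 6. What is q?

83

Since p = q + 6, we have 7387 = q(q + 6), so q² + 6q − 7387 = 0.
Discriminant: 6² + 4·7387 = 36 + 29548 = 29584; √29584 = 172.
q = (−6 + 172)/2 = 83, and p = q + 6 = 89.
Check: 83 · 89 = 7387.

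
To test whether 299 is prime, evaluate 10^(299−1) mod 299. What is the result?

289

10^1 ≡ 10 (mod 299)
10^2 ≡ 10^2 = 100 ≡ 100 (mod 299)
10^4 ≡ 100^2 = 10000 ≡ 133 (mod 299)
10^8 ≡ 133^2 = 17689 ≡ 48 (mod 299)
10^16 ≡ 48^2 = 2304 ≡ 211 (mod 299)
10^32 ≡ 211^2 = 44521 ≡ 269 (mod 299)
10^64 ≡ 269^2 = 72361 ≡ 3 (mod 299)
10^128 ≡ 3^2 = 9 ≡ 9 (mod 299)
10^256 ≡ 9^2 = 81 ≡ 81 (mod 299)
298 = 256 + 32 + 8 + 2 in binary powers of 2.
So 10^298 ≡ 81 · 269 · 48 · 100 ≡ 289 (mod 299).
Since 289 ≠ 1, base 10 is a Fermat witness: 299 is composite.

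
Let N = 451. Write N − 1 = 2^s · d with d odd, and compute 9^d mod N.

451 − 1 = 450 = 2^1 · 225, so d = 225.
9^1 ≡ 9 (mod 451)
9^2 ≡ 9^2 = 81 ≡ 81 (mod 451)
9^4 ≡ 81^2 = 6561 ≡ 247 (mod 451)
9^8 ≡ 247^2 = 61009 ≡ 124 (mod 451)
9^16 ≡ 124^2 = 15376 ≡ 42 (mod 451)
9^32 ≡ 42^2 = 1764 ≡ 411 (mod 451)
9^64 ≡ 411^2 = 168921 ≡ 247 (mod 451)
9^128 ≡ 247^2 = 61009 ≡ 124 (mod 451)
225 = 128 + 64 + 32 + 1 in binary powers of 2.
So 9^225 ≡ 124 · 247 · 411 · 9 ≡ 419 (mod 451).
Squaring chain: 419; never reaches −1, so base 9 is a Miller–Rabin witness that 451 is composite.

419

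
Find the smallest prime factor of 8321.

53

8321 is odd.
Digit sum 14, not divisible by 3.
Ends in 1: not divisible by 5.
7: 8321 = 7·1188 + 5
11: 8321 = 11·756 + 5
13: 8321 = 13·640 + 1
17: 8321 = 17·489 + 8
19: 8321 = 19·437 + 18
23: 8321 = 23·361 + 18
29: 8321 = 29·286 + 27
31: 8321 = 31·268 + 13
37: 8321 = 37·224 + 33
41: 8321 = 41·202 + 39
43: 8321 = 43·193 + 22
47: 8321 = 47·177 + 2
53: 8321 = 53·157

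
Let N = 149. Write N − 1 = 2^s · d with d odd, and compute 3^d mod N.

44

149 − 1 = 148 = 2^2 · 37, so d = 37.
3^1 ≡ 3 (mod 149)
3^2 ≡ 3^2 = 9 ≡ 9 (mod 149)
3^4 ≡ 9^2 = 81 ≡ 81 (mod 149)
3^8 ≡ 81^2 = 6561 ≡ 5 (mod 149)
3^16 ≡ 5^2 = 25 ≡ 25 (mod 149)
3^32 ≡ 25^2 = 625 ≡ 29 (mod 149)
37 = 32 + 4 + 1 in binary powers of 2.
So 3^37 ≡ 29 · 81 · 3 ≡ 44 (mod 149).
Squaring chain: 44 → 148; reaches −1, so base 3 does not prove 149 composite.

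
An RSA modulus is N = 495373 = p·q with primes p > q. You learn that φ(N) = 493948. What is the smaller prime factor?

599

φ(n) = (p−1)(q−1) = n − (p+q) + 1, so p + q = 495373 − 493948 + 1 = 1426.
p and q are the roots of t² − 1426t + 495373 = 0.
Discriminant: 1426² − 4·495373 = 2033476 − 1981492 = 51984; √51984 = 228.
q = (1426 − 228)/2 = 599, p = (1426 + 228)/2 = 827.
Check: 599 · 827 = 495373.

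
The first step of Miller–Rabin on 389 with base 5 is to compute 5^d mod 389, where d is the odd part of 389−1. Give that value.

1

389 − 1 = 388 = 2^2 · 97, so d = 97.
5^1 ≡ 5 (mod 389)
5^2 ≡ 5^2 = 25 ≡ 25 (mod 389)
5^4 ≡ 25^2 = 625 ≡ 236 (mod 389)
5^8 ≡ 236^2 = 55696 ≡ 69 (mod 389)
5^16 ≡ 69^2 = 4761 ≡ 93 (mod 389)
5^32 ≡ 93^2 = 8649 ≡ 91 (mod 389)
5^64 ≡ 91^2 = 8281 ≡ 112 (mod 389)
97 = 64 + 32 + 1 in binary powers of 2.
So 5^97 ≡ 112 · 91 · 5 ≡ 1 (mod 389).
Since 5^d ≡ 1 (mod 389), base 5 does not prove 389 composite.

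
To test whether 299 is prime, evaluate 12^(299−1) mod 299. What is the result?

12^1 ≡ 12 (mod 299)
12^2 ≡ 12^2 = 144 ≡ 144 (mod 299)
12^4 ≡ 144^2 = 20736 ≡ 105 (mod 299)
12^8 ≡ 105^2 = 11025 ≡ 261 (mod 299)
12^16 ≡ 261^2 = 68121 ≡ 248 (mod 299)
12^32 ≡ 248^2 = 61504 ≡ 209 (mod 299)
12^64 ≡ 209^2 = 43681 ≡ 27 (mod 299)
12^128 ≡ 27^2 = 729 ≡ 131 (mod 299)
12^256 ≡ 131^2 = 17161 ≡ 118 (mod 299)
298 = 256 + 32 + 8 + 2 in binary powers of 2.
So 12^298 ≡ 118 · 209 · 261 · 144 ≡ 196 (mod 299).
Since 196 ≠ 1, base 12 is a Fermat witness: 299 is composite.

196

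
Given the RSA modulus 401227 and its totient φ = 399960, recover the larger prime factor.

φ(n) = (p−1)(q−1) = n − (p+q) + 1, so p + q = 401227 − 399960 + 1 = 1268.
p and q are the roots of t² − 1268t + 401227 = 0.
Discriminant: 1268² − 4·401227 = 1607824 − 1604908 = 2916; √2916 = 54.
q = (1268 − 54)/2 = 607, p = (1268 + 54)/2 = 661.
Check: 607 · 661 = 401227.

661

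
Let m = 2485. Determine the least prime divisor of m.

2485 is odd.
Digit sum 19, not divisible by 3.
Ends in 5: divisible by 5.

5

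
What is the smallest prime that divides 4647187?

67

4647187 is odd.
Digit sum 37, not divisible by 3.
Ends in 7: not divisible by 5.
7: 4647187 = 7·663883 + 6
11: 4647187 = 11·422471 + 6
13: 4647187 = 13·357475 + 12
17: 4647187 = 17·273363 + 16
19: 4647187 = 19·244588 + 15
23: 4647187 = 23·202051 + 14
29: 4647187 = 29·160247 + 24
31: 4647187 = 31·149909 + 8
37: 4647187 = 37·125599 + 24
41: 4647187 = 41·113346 + 1
43: 4647187 = 43·108074 + 5
47: 4647187 = 47·98876 + 15
53: 4647187 = 53·87682 + 41
59: 4647187 = 59·78765 + 52
61: 4647187 = 61·76183 + 24
67: 4647187 = 67·69361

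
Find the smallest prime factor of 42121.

42121 is odd.
Digit sum 10, not divisible by 3.
Ends in 1: not divisible by 5.
7: 42121 = 7·6017 + 2
11: 42121 = 11·3829 + 2
13: 42121 = 13·3240 + 1
17: 42121 = 17·2477 + 12
19: 42121 = 19·2216 + 17
23: 42121 = 23·1831 + 8
29: 42121 = 29·1452 + 13
31: 42121 = 31·1358 + 23
37: 42121 = 37·1138 + 15
41: 42121 = 41·1027 + 14
43: 42121 = 43·979 + 24
47: 42121 = 47·896 + 9
53: 42121 = 53·794 + 39
59: 42121 = 59·713 + 54
61: 42121 = 61·690 + 31
67: 42121 = 67·628 + 45
71: 42121 = 71·593 + 18
73: 42121 = 73·577

73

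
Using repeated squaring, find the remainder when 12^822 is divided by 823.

1

12^1 ≡ 12 (mod 823)
12^2 ≡ 12^2 = 144 ≡ 144 (mod 823)
12^4 ≡ 144^2 = 20736 ≡ 161 (mod 823)
12^8 ≡ 161^2 = 25921 ≡ 408 (mod 823)
12^16 ≡ 408^2 = 166464 ≡ 218 (mod 823)
12^32 ≡ 218^2 = 47524 ≡ 613 (mod 823)
12^64 ≡ 613^2 = 375769 ≡ 481 (mod 823)
12^128 ≡ 481^2 = 231361 ≡ 98 (mod 823)
12^256 ≡ 98^2 = 9604 ≡ 551 (mod 823)
12^512 ≡ 551^2 = 303601 ≡ 737 (mod 823)
822 = 512 + 256 + 32 + 16 + 4 + 2 in binary powers of 2.
So 12^822 ≡ 737 · 551 · 613 · 218 · 161 · 144 ≡ 1 (mod 823).
Since the result is 1, base 12 gives no evidence that 823 is composite.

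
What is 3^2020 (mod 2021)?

253

3^1 ≡ 3 (mod 2021)
3^2 ≡ 3^2 = 9 ≡ 9 (mod 2021)
3^4 ≡ 9^2 = 81 ≡ 81 (mod 2021)
3^8 ≡ 81^2 = 6561 ≡ 498 (mod 2021)
3^16 ≡ 498^2 = 248004 ≡ 1442 (mod 2021)
3^32 ≡ 1442^2 = 2079364 ≡ 1776 (mod 2021)
3^64 ≡ 1776^2 = 3154176 ≡ 1416 (mod 2021)
3^128 ≡ 1416^2 = 2005056 ≡ 224 (mod 2021)
3^256 ≡ 224^2 = 50176 ≡ 1672 (mod 2021)
3^512 ≡ 1672^2 = 2795584 ≡ 541 (mod 2021)
3^1024 ≡ 541^2 = 292681 ≡ 1657 (mod 2021)
2020 = 1024 + 512 + 256 + 128 + 64 + 32 + 4 in binary powers of 2.
So 3^2020 ≡ 1657 · 541 · 1672 · 224 · 1416 · 1776 · 81 ≡ 253 (mod 2021).
Since 253 ≠ 1, base 3 is a Fermat witness: 2021 is composite.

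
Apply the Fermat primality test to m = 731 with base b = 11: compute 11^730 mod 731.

508

11^1 ≡ 11 (mod 731)
11^2 ≡ 11^2 = 121 ≡ 121 (mod 731)
11^4 ≡ 121^2 = 14641 ≡ 21 (mod 731)
11^8 ≡ 21^2 = 441 ≡ 441 (mod 731)
11^16 ≡ 441^2 = 194481 ≡ 35 (mod 731)
11^32 ≡ 35^2 = 1225 ≡ 494 (mod 731)
11^64 ≡ 494^2 = 244036 ≡ 613 (mod 731)
11^128 ≡ 613^2 = 375769 ≡ 35 (mod 731)
11^256 ≡ 35^2 = 1225 ≡ 494 (mod 731)
11^512 ≡ 494^2 = 244036 ≡ 613 (mod 731)
730 = 512 + 128 + 64 + 16 + 8 + 2 in binary powers of 2.
So 11^730 ≡ 613 · 35 · 613 · 35 · 441 · 121 ≡ 508 (mod 731).
Since 508 ≠ 1, base 11 is a Fermat witness: 731 is composite.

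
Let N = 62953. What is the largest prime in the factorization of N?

97

62953 = 11 · 5723
5723 = 59 · 97
97 is prime.
So 62953 = 11 · 59 · 97; the largest prime factor is 97.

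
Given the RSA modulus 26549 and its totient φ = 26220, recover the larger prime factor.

φ(n) = (p−1)(q−1) = n − (p+q) + 1, so p + q = 26549 − 26220 + 1 = 330.
p and q are the roots of t² − 330t + 26549 = 0.
Discriminant: 330² − 4·26549 = 108900 − 106196 = 2704; √2704 = 52.
q = (330 − 52)/2 = 139, p = (330 + 52)/2 = 191.
Check: 139 · 191 = 26549.

191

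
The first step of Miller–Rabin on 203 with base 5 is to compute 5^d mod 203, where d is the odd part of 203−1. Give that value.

203 − 1 = 202 = 2^1 · 101, so d = 101.
5^1 ≡ 5 (mod 203)
5^2 ≡ 5^2 = 25 ≡ 25 (mod 203)
5^4 ≡ 25^2 = 625 ≡ 16 (mod 203)
5^8 ≡ 16^2 = 256 ≡ 53 (mod 203)
5^16 ≡ 53^2 = 2809 ≡ 170 (mod 203)
5^32 ≡ 170^2 = 28900 ≡ 74 (mod 203)
5^64 ≡ 74^2 = 5476 ≡ 198 (mod 203)
101 = 64 + 32 + 4 + 1 in binary powers of 2.
So 5^101 ≡ 198 · 74 · 16 · 5 ≡ 38 (mod 203).
Squaring chain: 38; never reaches −1, so base 5 is a Miller–Rabin witness that 203 is composite.

38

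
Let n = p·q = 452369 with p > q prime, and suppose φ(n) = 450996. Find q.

547

φ(n) = (p−1)(q−1) = n − (p+q) + 1, so p + q = 452369 − 450996 + 1 = 1374.
p and q are the roots of t² − 1374t + 452369 = 0.
Discriminant: 1374² − 4·452369 = 1887876 − 1809476 = 78400; √78400 = 280.
q = (1374 − 280)/2 = 547, p = (1374 + 280)/2 = 827.
Check: 547 · 827 = 452369.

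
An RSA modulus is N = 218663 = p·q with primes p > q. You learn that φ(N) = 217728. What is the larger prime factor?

487

φ(n) = (p−1)(q−1) = n − (p+q) + 1, so p + q = 218663 − 217728 + 1 = 936.
p and q are the roots of t² − 936t + 218663 = 0.
Discriminant: 936² − 4·218663 = 876096 − 874652 = 1444; √1444 = 38.
q = (936 − 38)/2 = 449, p = (936 + 38)/2 = 487.
Check: 449 · 487 = 218663.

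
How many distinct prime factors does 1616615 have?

6

1616615 = 5 · 323323
323323 = 7 · 46189
46189 = 11 · 4199
4199 = 13 · 323
323 = 17 · 19
1616615 = 5 · 7 · 11 · 13 · 17 · 19, which has 6 distinct prime factors.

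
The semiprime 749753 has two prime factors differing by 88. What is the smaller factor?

823

Since p = q + 88, we have 749753 = q(q + 88), so q² + 88q − 749753 = 0.
Discriminant: 88² + 4·749753 = 7744 + 2999012 = 3006756; √3006756 = 1734.
q = (−88 + 1734)/2 = 823, and p = q + 88 = 911.
Check: 823 · 911 = 749753.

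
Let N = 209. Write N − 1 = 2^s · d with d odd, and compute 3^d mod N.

209 − 1 = 208 = 2^4 · 13, so d = 13.
3^1 ≡ 3 (mod 209)
3^2 ≡ 3^2 = 9 ≡ 9 (mod 209)
3^4 ≡ 9^2 = 81 ≡ 81 (mod 209)
3^8 ≡ 81^2 = 6561 ≡ 82 (mod 209)
13 = 8 + 4 + 1 in binary powers of 2.
So 3^13 ≡ 82 · 81 · 3 ≡ 71 (mod 209).
Squaring chain: 71 → 25 → 207 → 4; never reaches −1, so base 3 is a Miller–Rabin witness that 209 is composite.

71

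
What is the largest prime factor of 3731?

41

3731 = 7 · 533
533 = 13 · 41
41 is prime.
So 3731 = 7 · 13 · 41; the largest prime factor is 41.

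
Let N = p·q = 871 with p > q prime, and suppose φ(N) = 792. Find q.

φ(n) = (p−1)(q−1) = n − (p+q) + 1, so p + q = 871 − 792 + 1 = 80.
p and q are the roots of t² − 80t + 871 = 0.
Discriminant: 80² − 4·871 = 6400 − 3484 = 2916; √2916 = 54.
q = (80 − 54)/2 = 13, p = (80 + 54)/2 = 67.
Check: 13 · 67 = 871.

13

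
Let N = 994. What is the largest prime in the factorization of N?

71

994 = 2 · 497
497 = 7 · 71
71 is prime.
So 994 = 2 · 7 · 71; the largest prime factor is 71.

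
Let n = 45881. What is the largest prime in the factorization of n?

45881 = 11 · 4171
4171 = 43 · 97
97 is prime.
So 45881 = 11 · 43 · 97; the largest prime factor is 97.

97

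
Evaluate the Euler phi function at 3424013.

Factor: 3424013 = 113 · 157 · 193.
φ(3424013) = (113−1) · (157−1) · (193−1) = 112 · 156 · 192 = 3354624.

3354624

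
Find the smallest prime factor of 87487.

89

87487 is odd.
Digit sum 34, not divisible by 3.
Ends in 7: not divisible by 5.
7: 87487 = 7·12498 + 1
11: 87487 = 11·7953 + 4
13: 87487 = 13·6729 + 10
17: 87487 = 17·5146 + 5
19: 87487 = 19·4604 + 11
23: 87487 = 23·3803 + 18
29: 87487 = 29·3016 + 23
31: 87487 = 31·2822 + 5
37: 87487 = 37·2364 + 19
41: 87487 = 41·2133 + 34
43: 87487 = 43·2034 + 25
47: 87487 = 47·1861 + 20
53: 87487 = 53·1650 + 37
59: 87487 = 59·1482 + 49
61: 87487 = 61·1434 + 13
67: 87487 = 67·1305 + 52
71: 87487 = 71·1232 + 15
73: 87487 = 73·1198 + 33
79: 87487 = 79·1107 + 34
83: 87487 = 83·1054 + 5
89: 87487 = 89·983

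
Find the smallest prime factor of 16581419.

16581419 is odd.
Digit sum 35, not divisible by 3.
Ends in 9: not divisible by 5.
7: 16581419 = 7·2368774 + 1
11: 16581419 = 11·1507401 + 8
13: 16581419 = 13·1275493 + 10
17: 16581419 = 17·975377 + 10
19: 16581419 = 19·872706 + 5
23: 16581419 = 23·720931 + 6
29: 16581419 = 29·571773 + 2
31: 16581419 = 31·534884 + 15
37: 16581419 = 37·448146 + 17
41: 16581419 = 41·404424 + 35
43: 16581419 = 43·385614 + 17
47: 16581419 = 47·352796 + 7
53: 16581419 = 53·312856 + 51
59: 16581419 = 59·281041

59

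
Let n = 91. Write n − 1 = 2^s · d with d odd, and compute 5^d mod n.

83

91 − 1 = 90 = 2^1 · 45, so d = 45.
5^1 ≡ 5 (mod 91)
5^2 ≡ 5^2 = 25 ≡ 25 (mod 91)
5^4 ≡ 25^2 = 625 ≡ 79 (mod 91)
5^8 ≡ 79^2 = 6241 ≡ 53 (mod 91)
5^16 ≡ 53^2 = 2809 ≡ 79 (mod 91)
5^32 ≡ 79^2 = 6241 ≡ 53 (mod 91)
45 = 32 + 8 + 4 + 1 in binary powers of 2.
So 5^45 ≡ 53 · 53 · 79 · 5 ≡ 83 (mod 91).
Squaring chain: 83; never reaches −1, so base 5 is a Miller–Rabin witness that 91 is composite.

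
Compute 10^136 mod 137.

1

10^1 ≡ 10 (mod 137)
10^2 ≡ 10^2 = 100 ≡ 100 (mod 137)
10^4 ≡ 100^2 = 10000 ≡ 136 (mod 137)
10^8 ≡ 136^2 = 18496 ≡ 1 (mod 137)
10^16 ≡ 1^2 = 1 ≡ 1 (mod 137)
10^32 ≡ 1^2 = 1 ≡ 1 (mod 137)
10^64 ≡ 1^2 = 1 ≡ 1 (mod 137)
10^128 ≡ 1^2 = 1 ≡ 1 (mod 137)
136 = 128 + 8 in binary powers of 2.
So 10^136 ≡ 1 · 1 ≡ 1 (mod 137).
Since the result is 1, base 10 gives no evidence that 137 is composite.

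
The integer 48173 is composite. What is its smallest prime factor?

48173 is odd.
Digit sum 23, not divisible by 3.
Ends in 3: not divisible by 5.
7: 48173 = 7·6881 + 6
11: 48173 = 11·4379 + 4
13: 48173 = 13·3705 + 8
17: 48173 = 17·2833 + 12
19: 48173 = 19·2535 + 8
23: 48173 = 23·2094 + 11
29: 48173 = 29·1661 + 4
31: 48173 = 31·1553 + 30
37: 48173 = 37·1301 + 36
41: 48173 = 41·1174 + 39
43: 48173 = 43·1120 + 13
47: 48173 = 47·1024 + 45
53: 48173 = 53·908 + 49
59: 48173 = 59·816 + 29
61: 48173 = 61·789 + 44
67: 48173 = 67·719

67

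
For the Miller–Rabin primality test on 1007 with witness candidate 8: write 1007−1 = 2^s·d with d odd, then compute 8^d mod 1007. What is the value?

373

1007 − 1 = 1006 = 2^1 · 503, so d = 503.
8^1 ≡ 8 (mod 1007)
8^2 ≡ 8^2 = 64 ≡ 64 (mod 1007)
8^4 ≡ 64^2 = 4096 ≡ 68 (mod 1007)
8^8 ≡ 68^2 = 4624 ≡ 596 (mod 1007)
8^16 ≡ 596^2 = 355216 ≡ 752 (mod 1007)
8^32 ≡ 752^2 = 565504 ≡ 577 (mod 1007)
8^64 ≡ 577^2 = 332929 ≡ 619 (mod 1007)
8^128 ≡ 619^2 = 383161 ≡ 501 (mod 1007)
8^256 ≡ 501^2 = 251001 ≡ 258 (mod 1007)
503 = 256 + 128 + 64 + 32 + 16 + 4 + 2 + 1 in binary powers of 2.
So 8^503 ≡ 258 · 501 · 619 · 577 · 752 · 68 · 64 · 8 ≡ 373 (mod 1007).
Squaring chain: 373; never reaches −1, so base 8 is a Miller–Rabin witness that 1007 is composite.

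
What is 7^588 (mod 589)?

343

7^1 ≡ 7 (mod 589)
7^2 ≡ 7^2 = 49 ≡ 49 (mod 589)
7^4 ≡ 49^2 = 2401 ≡ 45 (mod 589)
7^8 ≡ 45^2 = 2025 ≡ 258 (mod 589)
7^16 ≡ 258^2 = 66564 ≡ 7 (mod 589)
7^32 ≡ 7^2 = 49 ≡ 49 (mod 589)
7^64 ≡ 49^2 = 2401 ≡ 45 (mod 589)
7^128 ≡ 45^2 = 2025 ≡ 258 (mod 589)
7^256 ≡ 258^2 = 66564 ≡ 7 (mod 589)
7^512 ≡ 7^2 = 49 ≡ 49 (mod 589)
588 = 512 + 64 + 8 + 4 in binary powers of 2.
So 7^588 ≡ 49 · 45 · 258 · 45 ≡ 343 (mod 589).
Since 343 ≠ 1, base 7 is a Fermat witness: 589 is composite.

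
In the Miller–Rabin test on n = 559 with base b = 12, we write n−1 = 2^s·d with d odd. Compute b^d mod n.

194

559 − 1 = 558 = 2^1 · 279, so d = 279.
12^1 ≡ 12 (mod 559)
12^2 ≡ 12^2 = 144 ≡ 144 (mod 559)
12^4 ≡ 144^2 = 20736 ≡ 53 (mod 559)
12^8 ≡ 53^2 = 2809 ≡ 14 (mod 559)
12^16 ≡ 14^2 = 196 ≡ 196 (mod 559)
12^32 ≡ 196^2 = 38416 ≡ 404 (mod 559)
12^64 ≡ 404^2 = 163216 ≡ 547 (mod 559)
12^128 ≡ 547^2 = 299209 ≡ 144 (mod 559)
12^256 ≡ 144^2 = 20736 ≡ 53 (mod 559)
279 = 256 + 16 + 4 + 2 + 1 in binary powers of 2.
So 12^279 ≡ 53 · 196 · 53 · 144 · 12 ≡ 194 (mod 559).
Squaring chain: 194; never reaches −1, so base 12 is a Miller–Rabin witness that 559 is composite.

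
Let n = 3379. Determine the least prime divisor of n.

3379 is odd.
Digit sum 22, not divisible by 3.
Ends in 9: not divisible by 5.
7: 3379 = 7·482 + 5
11: 3379 = 11·307 + 2
13: 3379 = 13·259 + 12
17: 3379 = 17·198 + 13
19: 3379 = 19·177 + 16
23: 3379 = 23·146 + 21
29: 3379 = 29·116 + 15
31: 3379 = 31·109

31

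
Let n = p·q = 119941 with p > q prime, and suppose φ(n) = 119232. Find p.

φ(n) = (p−1)(q−1) = n − (p+q) + 1, so p + q = 119941 − 119232 + 1 = 710.
p and q are the roots of t² − 710t + 119941 = 0.
Discriminant: 710² − 4·119941 = 504100 − 479764 = 24336; √24336 = 156.
q = (710 − 156)/2 = 277, p = (710 + 156)/2 = 433.
Check: 277 · 433 = 119941.

433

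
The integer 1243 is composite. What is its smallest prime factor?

11

1243 is odd.
Digit sum 10, not divisible by 3.
Ends in 3: not divisible by 5.
7: 1243 = 7·177 + 4
11: 1243 = 11·113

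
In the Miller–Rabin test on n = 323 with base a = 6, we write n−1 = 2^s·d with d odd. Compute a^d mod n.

323 − 1 = 322 = 2^1 · 161, so d = 161.
6^1 ≡ 6 (mod 323)
6^2 ≡ 6^2 = 36 ≡ 36 (mod 323)
6^4 ≡ 36^2 = 1296 ≡ 4 (mod 323)
6^8 ≡ 4^2 = 16 ≡ 16 (mod 323)
6^16 ≡ 16^2 = 256 ≡ 256 (mod 323)
6^32 ≡ 256^2 = 65536 ≡ 290 (mod 323)
6^64 ≡ 290^2 = 84100 ≡ 120 (mod 323)
6^128 ≡ 120^2 = 14400 ≡ 188 (mod 323)
161 = 128 + 32 + 1 in binary powers of 2.
So 6^161 ≡ 188 · 290 · 6 ≡ 244 (mod 323).
Squaring chain: 244; never reaches −1, so base 6 is a Miller–Rabin witness that 323 is composite.

244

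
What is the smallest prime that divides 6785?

6785 is odd.
Digit sum 26, not divisible by 3.
Ends in 5: divisible by 5.

5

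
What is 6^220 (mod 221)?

6^1 ≡ 6 (mod 221)
6^2 ≡ 6^2 = 36 ≡ 36 (mod 221)
6^4 ≡ 36^2 = 1296 ≡ 191 (mod 221)
6^8 ≡ 191^2 = 36481 ≡ 16 (mod 221)
6^16 ≡ 16^2 = 256 ≡ 35 (mod 221)
6^32 ≡ 35^2 = 1225 ≡ 120 (mod 221)
6^64 ≡ 120^2 = 14400 ≡ 35 (mod 221)
6^128 ≡ 35^2 = 1225 ≡ 120 (mod 221)
220 = 128 + 64 + 16 + 8 + 4 in binary powers of 2.
So 6^220 ≡ 120 · 35 · 35 · 16 · 191 ≡ 217 (mod 221).
Since 217 ≠ 1, base 6 is a Fermat witness: 221 is composite.

217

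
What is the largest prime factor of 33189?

37

33189 = 3 · 11063
11063 = 13 · 851
851 = 23 · 37
37 is prime.
So 33189 = 3 · 13 · 23 · 37; the largest prime factor is 37.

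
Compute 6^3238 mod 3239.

6^1 ≡ 6 (mod 3239)
6^2 ≡ 6^2 = 36 ≡ 36 (mod 3239)
6^4 ≡ 36^2 = 1296 ≡ 1296 (mod 3239)
6^8 ≡ 1296^2 = 1679616 ≡ 1814 (mod 3239)
6^16 ≡ 1814^2 = 3290596 ≡ 3011 (mod 3239)
6^32 ≡ 3011^2 = 9066121 ≡ 160 (mod 3239)
6^64 ≡ 160^2 = 25600 ≡ 2927 (mod 3239)
6^128 ≡ 2927^2 = 8567329 ≡ 174 (mod 3239)
6^256 ≡ 174^2 = 30276 ≡ 1125 (mod 3239)
6^512 ≡ 1125^2 = 1265625 ≡ 2415 (mod 3239)
6^1024 ≡ 2415^2 = 5832225 ≡ 2025 (mod 3239)
6^2048 ≡ 2025^2 = 4100625 ≡ 51 (mod 3239)
3238 = 2048 + 1024 + 128 + 32 + 4 + 2 in binary powers of 2.
So 6^3238 ≡ 51 · 2025 · 174 · 160 · 1296 · 36 ≡ 705 (mod 3239).
Since 705 ≠ 1, base 6 is a Fermat witness: 3239 is composite.

705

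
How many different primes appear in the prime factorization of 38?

2

38 = 2 · 19
38 = 2 · 19, which has 2 distinct prime factors.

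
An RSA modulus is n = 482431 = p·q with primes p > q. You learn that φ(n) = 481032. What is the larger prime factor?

787

φ(n) = (p−1)(q−1) = n − (p+q) + 1, so p + q = 482431 − 481032 + 1 = 1400.
p and q are the roots of t² − 1400t + 482431 = 0.
Discriminant: 1400² − 4·482431 = 1960000 − 1929724 = 30276; √30276 = 174.
q = (1400 − 174)/2 = 613, p = (1400 + 174)/2 = 787.
Check: 613 · 787 = 482431.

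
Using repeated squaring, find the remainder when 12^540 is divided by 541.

1

12^1 ≡ 12 (mod 541)
12^2 ≡ 12^2 = 144 ≡ 144 (mod 541)
12^4 ≡ 144^2 = 20736 ≡ 178 (mod 541)
12^8 ≡ 178^2 = 31684 ≡ 306 (mod 541)
12^16 ≡ 306^2 = 93636 ≡ 43 (mod 541)
12^32 ≡ 43^2 = 1849 ≡ 226 (mod 541)
12^64 ≡ 226^2 = 51076 ≡ 222 (mod 541)
12^128 ≡ 222^2 = 49284 ≡ 53 (mod 541)
12^256 ≡ 53^2 = 2809 ≡ 104 (mod 541)
12^512 ≡ 104^2 = 10816 ≡ 537 (mod 541)
540 = 512 + 16 + 8 + 4 in binary powers of 2.
So 12^540 ≡ 537 · 43 · 306 · 178 ≡ 1 (mod 541).
Since the result is 1, base 12 gives no evidence that 541 is composite.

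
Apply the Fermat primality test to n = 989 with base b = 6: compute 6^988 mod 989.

6^1 ≡ 6 (mod 989)
6^2 ≡ 6^2 = 36 ≡ 36 (mod 989)
6^4 ≡ 36^2 = 1296 ≡ 307 (mod 989)
6^8 ≡ 307^2 = 94249 ≡ 294 (mod 989)
6^16 ≡ 294^2 = 86436 ≡ 393 (mod 989)
6^32 ≡ 393^2 = 154449 ≡ 165 (mod 989)
6^64 ≡ 165^2 = 27225 ≡ 522 (mod 989)
6^128 ≡ 522^2 = 272484 ≡ 509 (mod 989)
6^256 ≡ 509^2 = 259081 ≡ 952 (mod 989)
6^512 ≡ 952^2 = 906304 ≡ 380 (mod 989)
988 = 512 + 256 + 128 + 64 + 16 + 8 + 4 in binary powers of 2.
So 6^988 ≡ 380 · 952 · 509 · 522 · 393 · 294 · 307 ≡ 522 (mod 989).
Since 522 ≠ 1, base 6 is a Fermat witness: 989 is composite.

522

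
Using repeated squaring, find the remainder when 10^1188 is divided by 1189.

10^1 ≡ 10 (mod 1189)
10^2 ≡ 10^2 = 100 ≡ 100 (mod 1189)
10^4 ≡ 100^2 = 10000 ≡ 488 (mod 1189)
10^8 ≡ 488^2 = 238144 ≡ 344 (mod 1189)
10^16 ≡ 344^2 = 118336 ≡ 625 (mod 1189)
10^32 ≡ 625^2 = 390625 ≡ 633 (mod 1189)
10^64 ≡ 633^2 = 400689 ≡ 1185 (mod 1189)
10^128 ≡ 1185^2 = 1404225 ≡ 16 (mod 1189)
10^256 ≡ 16^2 = 256 ≡ 256 (mod 1189)
10^512 ≡ 256^2 = 65536 ≡ 141 (mod 1189)
10^1024 ≡ 141^2 = 19881 ≡ 857 (mod 1189)
1188 = 1024 + 128 + 32 + 4 in binary powers of 2.
So 10^1188 ≡ 857 · 16 · 633 · 488 ≡ 426 (mod 1189).
Since 426 ≠ 1, base 10 is a Fermat witness: 1189 is composite.

426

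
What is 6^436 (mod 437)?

118

6^1 ≡ 6 (mod 437)
6^2 ≡ 6^2 = 36 ≡ 36 (mod 437)
6^4 ≡ 36^2 = 1296 ≡ 422 (mod 437)
6^8 ≡ 422^2 = 178084 ≡ 225 (mod 437)
6^16 ≡ 225^2 = 50625 ≡ 370 (mod 437)
6^32 ≡ 370^2 = 136900 ≡ 119 (mod 437)
6^64 ≡ 119^2 = 14161 ≡ 177 (mod 437)
6^128 ≡ 177^2 = 31329 ≡ 302 (mod 437)
6^256 ≡ 302^2 = 91204 ≡ 308 (mod 437)
436 = 256 + 128 + 32 + 16 + 4 in binary powers of 2.
So 6^436 ≡ 308 · 302 · 119 · 370 · 422 ≡ 118 (mod 437).
Since 118 ≠ 1, base 6 is a Fermat witness: 437 is composite.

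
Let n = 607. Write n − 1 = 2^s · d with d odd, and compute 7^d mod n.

607 − 1 = 606 = 2^1 · 303, so d = 303.
7^1 ≡ 7 (mod 607)
7^2 ≡ 7^2 = 49 ≡ 49 (mod 607)
7^4 ≡ 49^2 = 2401 ≡ 580 (mod 607)
7^8 ≡ 580^2 = 336400 ≡ 122 (mod 607)
7^16 ≡ 122^2 = 14884 ≡ 316 (mod 607)
7^32 ≡ 316^2 = 99856 ≡ 308 (mod 607)
7^64 ≡ 308^2 = 94864 ≡ 172 (mod 607)
7^128 ≡ 172^2 = 29584 ≡ 448 (mod 607)
7^256 ≡ 448^2 = 200704 ≡ 394 (mod 607)
303 = 256 + 32 + 8 + 4 + 2 + 1 in binary powers of 2.
So 7^303 ≡ 394 · 308 · 122 · 580 · 49 · 7 ≡ 1 (mod 607).
Since 7^d ≡ 1 (mod 607), base 7 does not prove 607 composite.

1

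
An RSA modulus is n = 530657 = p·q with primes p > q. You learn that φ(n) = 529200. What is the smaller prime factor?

φ(n) = (p−1)(q−1) = n − (p+q) + 1, so p + q = 530657 − 529200 + 1 = 1458.
p and q are the roots of t² − 1458t + 530657 = 0.
Discriminant: 1458² − 4·530657 = 2125764 − 2122628 = 3136; √3136 = 56.
q = (1458 − 56)/2 = 701, p = (1458 + 56)/2 = 757.
Check: 701 · 757 = 530657.

701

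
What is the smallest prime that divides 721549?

29

721549 is odd.
Digit sum 28, not divisible by 3.
Ends in 9: not divisible by 5.
7: 721549 = 7·103078 + 3
11: 721549 = 11·65595 + 4
13: 721549 = 13·55503 + 10
17: 721549 = 17·42444 + 1
19: 721549 = 19·37976 + 5
23: 721549 = 23·31371 + 16
29: 721549 = 29·24881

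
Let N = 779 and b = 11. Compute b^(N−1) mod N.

144

11^1 ≡ 11 (mod 779)
11^2 ≡ 11^2 = 121 ≡ 121 (mod 779)
11^4 ≡ 121^2 = 14641 ≡ 619 (mod 779)
11^8 ≡ 619^2 = 383161 ≡ 672 (mod 779)
11^16 ≡ 672^2 = 451584 ≡ 543 (mod 779)
11^32 ≡ 543^2 = 294849 ≡ 387 (mod 779)
11^64 ≡ 387^2 = 149769 ≡ 201 (mod 779)
11^128 ≡ 201^2 = 40401 ≡ 672 (mod 779)
11^256 ≡ 672^2 = 451584 ≡ 543 (mod 779)
11^512 ≡ 543^2 = 294849 ≡ 387 (mod 779)
778 = 512 + 256 + 8 + 2 in binary powers of 2.
So 11^778 ≡ 387 · 543 · 672 · 121 ≡ 144 (mod 779).
Since 144 ≠ 1, base 11 is a Fermat witness: 779 is composite.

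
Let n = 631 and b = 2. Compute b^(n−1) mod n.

1

2^1 ≡ 2 (mod 631)
2^2 ≡ 2^2 = 4 ≡ 4 (mod 631)
2^4 ≡ 4^2 = 16 ≡ 16 (mod 631)
2^8 ≡ 16^2 = 256 ≡ 256 (mod 631)
2^16 ≡ 256^2 = 65536 ≡ 543 (mod 631)
2^32 ≡ 543^2 = 294849 ≡ 172 (mod 631)
2^64 ≡ 172^2 = 29584 ≡ 558 (mod 631)
2^128 ≡ 558^2 = 311364 ≡ 281 (mod 631)
2^256 ≡ 281^2 = 78961 ≡ 86 (mod 631)
2^512 ≡ 86^2 = 7396 ≡ 455 (mod 631)
630 = 512 + 64 + 32 + 16 + 4 + 2 in binary powers of 2.
So 2^630 ≡ 455 · 558 · 172 · 543 · 16 · 4 ≡ 1 (mod 631).
Since the result is 1, base 2 gives no evidence that 631 is composite.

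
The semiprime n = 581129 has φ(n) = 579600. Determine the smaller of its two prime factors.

φ(n) = (p−1)(q−1) = n − (p+q) + 1, so p + q = 581129 − 579600 + 1 = 1530.
p and q are the roots of t² − 1530t + 581129 = 0.
Discriminant: 1530² − 4·581129 = 2340900 − 2324516 = 16384; √16384 = 128.
q = (1530 − 128)/2 = 701, p = (1530 + 128)/2 = 829.
Check: 701 · 829 = 581129.

701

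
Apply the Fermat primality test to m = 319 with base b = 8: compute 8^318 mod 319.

236

8^1 ≡ 8 (mod 319)
8^2 ≡ 8^2 = 64 ≡ 64 (mod 319)
8^4 ≡ 64^2 = 4096 ≡ 268 (mod 319)
8^8 ≡ 268^2 = 71824 ≡ 49 (mod 319)
8^16 ≡ 49^2 = 2401 ≡ 168 (mod 319)
8^32 ≡ 168^2 = 28224 ≡ 152 (mod 319)
8^64 ≡ 152^2 = 23104 ≡ 136 (mod 319)
8^128 ≡ 136^2 = 18496 ≡ 313 (mod 319)
8^256 ≡ 313^2 = 97969 ≡ 36 (mod 319)
318 = 256 + 32 + 16 + 8 + 4 + 2 in binary powers of 2.
So 8^318 ≡ 36 · 152 · 168 · 49 · 268 · 64 ≡ 236 (mod 319).
Since 236 ≠ 1, base 8 is a Fermat witness: 319 is composite.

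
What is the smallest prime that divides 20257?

20257 is odd.
Digit sum 16, not divisible by 3.
Ends in 7: not divisible by 5.
7: 20257 = 7·2893 + 6
11: 20257 = 11·1841 + 6
13: 20257 = 13·1558 + 3
17: 20257 = 17·1191 + 10
19: 20257 = 19·1066 + 3
23: 20257 = 23·880 + 17
29: 20257 = 29·698 + 15
31: 20257 = 31·653 + 14
37: 20257 = 37·547 + 18
41: 20257 = 41·494 + 3
43: 20257 = 43·471 + 4
47: 20257 = 47·431

47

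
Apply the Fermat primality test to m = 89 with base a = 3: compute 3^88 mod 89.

3^1 ≡ 3 (mod 89)
3^2 ≡ 3^2 = 9 ≡ 9 (mod 89)
3^4 ≡ 9^2 = 81 ≡ 81 (mod 89)
3^8 ≡ 81^2 = 6561 ≡ 64 (mod 89)
3^16 ≡ 64^2 = 4096 ≡ 2 (mod 89)
3^32 ≡ 2^2 = 4 ≡ 4 (mod 89)
3^64 ≡ 4^2 = 16 ≡ 16 (mod 89)
88 = 64 + 16 + 8 in binary powers of 2.
So 3^88 ≡ 16 · 2 · 64 ≡ 1 (mod 89).
Since the result is 1, base 3 gives no evidence that 89 is composite.

1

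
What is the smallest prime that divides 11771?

11771 is odd.
Digit sum 17, not divisible by 3.
Ends in 1: not divisible by 5.
7: 11771 = 7·1681 + 4
11: 11771 = 11·1070 + 1
13: 11771 = 13·905 + 6
17: 11771 = 17·692 + 7
19: 11771 = 19·619 + 10
23: 11771 = 23·511 + 18
29: 11771 = 29·405 + 26
31: 11771 = 31·379 + 22
37: 11771 = 37·318 + 5
41: 11771 = 41·287 + 4
43: 11771 = 43·273 + 32
47: 11771 = 47·250 + 21
53: 11771 = 53·222 + 5
59: 11771 = 59·199 + 30
61: 11771 = 61·192 + 59
67: 11771 = 67·175 + 46
71: 11771 = 71·165 + 56
73: 11771 = 73·161 + 18
79: 11771 = 79·149

79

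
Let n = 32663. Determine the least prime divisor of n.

89

32663 is odd.
Digit sum 20, not divisible by 3.
Ends in 3: not divisible by 5.
7: 32663 = 7·4666 + 1
11: 32663 = 11·2969 + 4
13: 32663 = 13·2512 + 7
17: 32663 = 17·1921 + 6
19: 32663 = 19·1719 + 2
23: 32663 = 23·1420 + 3
29: 32663 = 29·1126 + 9
31: 32663 = 31·1053 + 20
37: 32663 = 37·882 + 29
41: 32663 = 41·796 + 27
43: 32663 = 43·759 + 26
47: 32663 = 47·694 + 45
53: 32663 = 53·616 + 15
59: 32663 = 59·553 + 36
61: 32663 = 61·535 + 28
67: 32663 = 67·487 + 34
71: 32663 = 71·460 + 3
73: 32663 = 73·447 + 32
79: 32663 = 79·413 + 36
83: 32663 = 83·393 + 44
89: 32663 = 89·367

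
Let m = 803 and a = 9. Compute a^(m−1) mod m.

9^1 ≡ 9 (mod 803)
9^2 ≡ 9^2 = 81 ≡ 81 (mod 803)
9^4 ≡ 81^2 = 6561 ≡ 137 (mod 803)
9^8 ≡ 137^2 = 18769 ≡ 300 (mod 803)
9^16 ≡ 300^2 = 90000 ≡ 64 (mod 803)
9^32 ≡ 64^2 = 4096 ≡ 81 (mod 803)
9^64 ≡ 81^2 = 6561 ≡ 137 (mod 803)
9^128 ≡ 137^2 = 18769 ≡ 300 (mod 803)
9^256 ≡ 300^2 = 90000 ≡ 64 (mod 803)
9^512 ≡ 64^2 = 4096 ≡ 81 (mod 803)
802 = 512 + 256 + 32 + 2 in binary powers of 2.
So 9^802 ≡ 81 · 64 · 81 · 81 ≡ 356 (mod 803).
Since 356 ≠ 1, base 9 is a Fermat witness: 803 is composite.

356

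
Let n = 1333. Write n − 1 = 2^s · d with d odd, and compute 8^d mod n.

419

1333 − 1 = 1332 = 2^2 · 333, so d = 333.
8^1 ≡ 8 (mod 1333)
8^2 ≡ 8^2 = 64 ≡ 64 (mod 1333)
8^4 ≡ 64^2 = 4096 ≡ 97 (mod 1333)
8^8 ≡ 97^2 = 9409 ≡ 78 (mod 1333)
8^16 ≡ 78^2 = 6084 ≡ 752 (mod 1333)
8^32 ≡ 752^2 = 565504 ≡ 312 (mod 1333)
8^64 ≡ 312^2 = 97344 ≡ 35 (mod 1333)
8^128 ≡ 35^2 = 1225 ≡ 1225 (mod 1333)
8^256 ≡ 1225^2 = 1500625 ≡ 1000 (mod 1333)
333 = 256 + 64 + 8 + 4 + 1 in binary powers of 2.
So 8^333 ≡ 1000 · 35 · 78 · 97 · 8 ≡ 419 (mod 1333).
Squaring chain: 419 → 938; never reaches −1, so base 8 is a Miller–Rabin witness that 1333 is composite.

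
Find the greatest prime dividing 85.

17

85 = 5 · 17
17 is prime.
So 85 = 5 · 17; the largest prime factor is 17.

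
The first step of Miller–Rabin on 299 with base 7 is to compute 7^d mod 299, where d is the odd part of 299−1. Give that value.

299 − 1 = 298 = 2^1 · 149, so d = 149.
7^1 ≡ 7 (mod 299)
7^2 ≡ 7^2 = 49 ≡ 49 (mod 299)
7^4 ≡ 49^2 = 2401 ≡ 9 (mod 299)
7^8 ≡ 9^2 = 81 ≡ 81 (mod 299)
7^16 ≡ 81^2 = 6561 ≡ 282 (mod 299)
7^32 ≡ 282^2 = 79524 ≡ 289 (mod 299)
7^64 ≡ 289^2 = 83521 ≡ 100 (mod 299)
7^128 ≡ 100^2 = 10000 ≡ 133 (mod 299)
149 = 128 + 16 + 4 + 1 in binary powers of 2.
So 7^149 ≡ 133 · 282 · 9 · 7 ≡ 180 (mod 299).
Squaring chain: 180; never reaches −1, so base 7 is a Miller–Rabin witness that 299 is composite.

180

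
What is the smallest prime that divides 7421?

41

7421 is odd.
Digit sum 14, not divisible by 3.
Ends in 1: not divisible by 5.
7: 7421 = 7·1060 + 1
11: 7421 = 11·674 + 7
13: 7421 = 13·570 + 11
17: 7421 = 17·436 + 9
19: 7421 = 19·390 + 11
23: 7421 = 23·322 + 15
29: 7421 = 29·255 + 26
31: 7421 = 31·239 + 12
37: 7421 = 37·200 + 21
41: 7421 = 41·181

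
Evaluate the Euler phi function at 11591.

Factor: 11591 = 67 · 173.
φ(11591) = (67−1) · (173−1) = 66 · 172 = 11352.

11352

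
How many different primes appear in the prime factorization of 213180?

6

213180 = 2^2 · 53295
53295 = 3 · 17765
17765 = 5 · 3553
3553 = 11 · 323
323 = 17 · 19
213180 = 2^2 · 3 · 5 · 11 · 17 · 19, which has 6 distinct prime factors.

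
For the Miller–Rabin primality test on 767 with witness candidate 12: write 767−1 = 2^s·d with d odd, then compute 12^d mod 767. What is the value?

767 − 1 = 766 = 2^1 · 383, so d = 383.
12^1 ≡ 12 (mod 767)
12^2 ≡ 12^2 = 144 ≡ 144 (mod 767)
12^4 ≡ 144^2 = 20736 ≡ 27 (mod 767)
12^8 ≡ 27^2 = 729 ≡ 729 (mod 767)
12^16 ≡ 729^2 = 531441 ≡ 677 (mod 767)
12^32 ≡ 677^2 = 458329 ≡ 430 (mod 767)
12^64 ≡ 430^2 = 184900 ≡ 53 (mod 767)
12^128 ≡ 53^2 = 2809 ≡ 508 (mod 767)
12^256 ≡ 508^2 = 258064 ≡ 352 (mod 767)
383 = 256 + 64 + 32 + 16 + 8 + 4 + 2 + 1 in binary powers of 2.
So 12^383 ≡ 352 · 53 · 430 · 677 · 729 · 27 · 144 · 12 ≡ 584 (mod 767).
Squaring chain: 584; never reaches −1, so base 12 is a Miller–Rabin witness that 767 is composite.

584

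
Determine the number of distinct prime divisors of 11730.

11730 = 2 · 5865
5865 = 3 · 1955
1955 = 5 · 391
391 = 17 · 23
11730 = 2 · 3 · 5 · 17 · 23, which has 5 distinct prime factors.

5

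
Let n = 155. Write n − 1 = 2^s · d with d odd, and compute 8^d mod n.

33

155 − 1 = 154 = 2^1 · 77, so d = 77.
8^1 ≡ 8 (mod 155)
8^2 ≡ 8^2 = 64 ≡ 64 (mod 155)
8^4 ≡ 64^2 = 4096 ≡ 66 (mod 155)
8^8 ≡ 66^2 = 4356 ≡ 16 (mod 155)
8^16 ≡ 16^2 = 256 ≡ 101 (mod 155)
8^32 ≡ 101^2 = 10201 ≡ 126 (mod 155)
8^64 ≡ 126^2 = 15876 ≡ 66 (mod 155)
77 = 64 + 8 + 4 + 1 in binary powers of 2.
So 8^77 ≡ 66 · 16 · 66 · 8 ≡ 33 (mod 155).
Squaring chain: 33; never reaches −1, so base 8 is a Miller–Rabin witness that 155 is composite.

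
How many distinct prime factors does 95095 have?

5

95095 = 5 · 19019
19019 = 7 · 2717
2717 = 11 · 247
247 = 13 · 19
95095 = 5 · 7 · 11 · 13 · 19, which has 5 distinct prime factors.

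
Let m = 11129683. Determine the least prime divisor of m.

11129683 is odd.
Digit sum 31, not divisible by 3.
Ends in 3: not divisible by 5.
7: 11129683 = 7·1589954 + 5
11: 11129683 = 11·1011789 + 4
13: 11129683 = 13·856129 + 6
17: 11129683 = 17·654687 + 4
19: 11129683 = 19·585772 + 15
23: 11129683 = 23·483899 + 6
29: 11129683 = 29·383782 + 5
31: 11129683 = 31·359022 + 1
37: 11129683 = 37·300802 + 9
41: 11129683 = 41·271455 + 28
43: 11129683 = 43·258829 + 36
47: 11129683 = 47·236801 + 36
53: 11129683 = 53·209994 + 1
59: 11129683 = 59·188638 + 41
61: 11129683 = 61·182453 + 50
67: 11129683 = 67·166114 + 45
71: 11129683 = 71·156756 + 7
73: 11129683 = 73·152461 + 30
79: 11129683 = 79·140882 + 5
83: 11129683 = 83·134092 + 47
89: 11129683 = 89·125052 + 55
97: 11129683 = 97·114739

97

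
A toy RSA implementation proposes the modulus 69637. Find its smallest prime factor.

69637 is odd.
Digit sum 31, not divisible by 3.
Ends in 7: not divisible by 5.
7: 69637 = 7·9948 + 1
11: 69637 = 11·6330 + 7
13: 69637 = 13·5356 + 9
17: 69637 = 17·4096 + 5
19: 69637 = 19·3665 + 2
23: 69637 = 23·3027 + 16
29: 69637 = 29·2401 + 8
31: 69637 = 31·2246 + 11
37: 69637 = 37·1882 + 3
41: 69637 = 41·1698 + 19
43: 69637 = 43·1619 + 20
47: 69637 = 47·1481 + 30
53: 69637 = 53·1313 + 48
59: 69637 = 59·1180 + 17
61: 69637 = 61·1141 + 36
67: 69637 = 67·1039 + 24
71: 69637 = 71·980 + 57
73: 69637 = 73·953 + 68
79: 69637 = 79·881 + 38
83: 69637 = 83·839

83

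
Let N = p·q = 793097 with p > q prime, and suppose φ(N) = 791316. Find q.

863

φ(n) = (p−1)(q−1) = n − (p+q) + 1, so p + q = 793097 − 791316 + 1 = 1782.
p and q are the roots of t² − 1782t + 793097 = 0.
Discriminant: 1782² − 4·793097 = 3175524 − 3172388 = 3136; √3136 = 56.
q = (1782 − 56)/2 = 863, p = (1782 + 56)/2 = 919.
Check: 863 · 919 = 793097.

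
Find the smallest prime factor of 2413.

2413 is odd.
Digit sum 10, not divisible by 3.
Ends in 3: not divisible by 5.
7: 2413 = 7·344 + 5
11: 2413 = 11·219 + 4
13: 2413 = 13·185 + 8
17: 2413 = 17·141 + 16
19: 2413 = 19·127

19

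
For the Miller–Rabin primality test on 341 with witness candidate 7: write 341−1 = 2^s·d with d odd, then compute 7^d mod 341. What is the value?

87

341 − 1 = 340 = 2^2 · 85, so d = 85.
7^1 ≡ 7 (mod 341)
7^2 ≡ 7^2 = 49 ≡ 49 (mod 341)
7^4 ≡ 49^2 = 2401 ≡ 14 (mod 341)
7^8 ≡ 14^2 = 196 ≡ 196 (mod 341)
7^16 ≡ 196^2 = 38416 ≡ 224 (mod 341)
7^32 ≡ 224^2 = 50176 ≡ 49 (mod 341)
7^64 ≡ 49^2 = 2401 ≡ 14 (mod 341)
85 = 64 + 16 + 4 + 1 in binary powers of 2.
So 7^85 ≡ 14 · 224 · 14 · 7 ≡ 87 (mod 341).
Squaring chain: 87 → 67; never reaches −1, so base 7 is a Miller–Rabin witness that 341 is composite.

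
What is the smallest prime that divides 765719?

765719 is odd.
Digit sum 35, not divisible by 3.
Ends in 9: not divisible by 5.
7: 765719 = 7·109388 + 3
11: 765719 = 11·69610 + 9
13: 765719 = 13·58901 + 6
17: 765719 = 17·45042 + 5
19: 765719 = 19·40301

19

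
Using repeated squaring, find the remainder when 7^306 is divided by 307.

1

7^1 ≡ 7 (mod 307)
7^2 ≡ 7^2 = 49 ≡ 49 (mod 307)
7^4 ≡ 49^2 = 2401 ≡ 252 (mod 307)
7^8 ≡ 252^2 = 63504 ≡ 262 (mod 307)
7^16 ≡ 262^2 = 68644 ≡ 183 (mod 307)
7^32 ≡ 183^2 = 33489 ≡ 26 (mod 307)
7^64 ≡ 26^2 = 676 ≡ 62 (mod 307)
7^128 ≡ 62^2 = 3844 ≡ 160 (mod 307)
7^256 ≡ 160^2 = 25600 ≡ 119 (mod 307)
306 = 256 + 32 + 16 + 2 in binary powers of 2.
So 7^306 ≡ 119 · 26 · 183 · 49 ≡ 1 (mod 307).
Since the result is 1, base 7 gives no evidence that 307 is composite.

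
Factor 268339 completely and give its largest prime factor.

83

268339 = 53 · 5063
5063 = 61 · 83
83 is prime.
So 268339 = 53 · 61 · 83; the largest prime factor is 83.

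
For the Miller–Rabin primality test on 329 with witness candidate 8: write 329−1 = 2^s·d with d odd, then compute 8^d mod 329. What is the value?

329 − 1 = 328 = 2^3 · 41, so d = 41.
8^1 ≡ 8 (mod 329)
8^2 ≡ 8^2 = 64 ≡ 64 (mod 329)
8^4 ≡ 64^2 = 4096 ≡ 148 (mod 329)
8^8 ≡ 148^2 = 21904 ≡ 190 (mod 329)
8^16 ≡ 190^2 = 36100 ≡ 239 (mod 329)
8^32 ≡ 239^2 = 57121 ≡ 204 (mod 329)
41 = 32 + 8 + 1 in binary powers of 2.
So 8^41 ≡ 204 · 190 · 8 ≡ 162 (mod 329).
Squaring chain: 162 → 253 → 183; never reaches −1, so base 8 is a Miller–Rabin witness that 329 is composite.

162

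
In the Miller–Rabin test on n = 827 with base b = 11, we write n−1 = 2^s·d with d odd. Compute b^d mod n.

1

827 − 1 = 826 = 2^1 · 413, so d = 413.
11^1 ≡ 11 (mod 827)
11^2 ≡ 11^2 = 121 ≡ 121 (mod 827)
11^4 ≡ 121^2 = 14641 ≡ 582 (mod 827)
11^8 ≡ 582^2 = 338724 ≡ 481 (mod 827)
11^16 ≡ 481^2 = 231361 ≡ 628 (mod 827)
11^32 ≡ 628^2 = 394384 ≡ 732 (mod 827)
11^64 ≡ 732^2 = 535824 ≡ 755 (mod 827)
11^128 ≡ 755^2 = 570025 ≡ 222 (mod 827)
11^256 ≡ 222^2 = 49284 ≡ 491 (mod 827)
413 = 256 + 128 + 16 + 8 + 4 + 1 in binary powers of 2.
So 11^413 ≡ 491 · 222 · 628 · 481 · 582 · 11 ≡ 1 (mod 827).
Since 11^d ≡ 1 (mod 827), base 11 does not prove 827 composite.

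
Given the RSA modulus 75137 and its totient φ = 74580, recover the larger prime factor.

331

φ(n) = (p−1)(q−1) = n − (p+q) + 1, so p + q = 75137 − 74580 + 1 = 558.
p and q are the roots of t² − 558t + 75137 = 0.
Discriminant: 558² − 4·75137 = 311364 − 300548 = 10816; √10816 = 104.
q = (558 − 104)/2 = 227, p = (558 + 104)/2 = 331.
Check: 227 · 331 = 75137.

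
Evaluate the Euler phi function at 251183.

Factor: 251183 = 23 · 67 · 163.
φ(251183) = (23−1) · (67−1) · (163−1) = 22 · 66 · 162 = 235224.

235224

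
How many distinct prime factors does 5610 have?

5610 = 2 · 2805
2805 = 3 · 935
935 = 5 · 187
187 = 11 · 17
5610 = 2 · 3 · 5 · 11 · 17, which has 5 distinct prime factors.

5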